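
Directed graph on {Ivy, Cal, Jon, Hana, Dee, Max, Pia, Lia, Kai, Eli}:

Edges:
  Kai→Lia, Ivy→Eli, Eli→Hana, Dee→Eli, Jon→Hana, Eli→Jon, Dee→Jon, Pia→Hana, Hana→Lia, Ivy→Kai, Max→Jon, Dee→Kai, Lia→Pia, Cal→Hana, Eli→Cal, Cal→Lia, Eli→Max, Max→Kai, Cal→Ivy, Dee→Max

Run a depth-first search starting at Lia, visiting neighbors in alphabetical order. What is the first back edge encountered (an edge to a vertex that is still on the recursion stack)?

Hana->Lia

DFS from Lia (visiting neighbors in alphabetical order); mark gray on enter, black on exit:
Lia gray
  Pia gray
    Hana gray
      Hana→Lia: Lia is gray → back edge
First back edge: Hana → Lia.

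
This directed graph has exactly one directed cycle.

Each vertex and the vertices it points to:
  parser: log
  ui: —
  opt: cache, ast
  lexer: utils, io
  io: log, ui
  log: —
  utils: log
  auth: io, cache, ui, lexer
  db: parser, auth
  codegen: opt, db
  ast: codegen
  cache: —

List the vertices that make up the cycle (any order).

ast, opt, codegen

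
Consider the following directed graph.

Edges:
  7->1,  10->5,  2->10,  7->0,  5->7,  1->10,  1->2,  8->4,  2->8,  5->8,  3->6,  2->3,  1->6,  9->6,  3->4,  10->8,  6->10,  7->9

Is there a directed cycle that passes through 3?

3 is on a cycle iff 3 can reach itself via ≥1 edge.
3 → 6 → 10 → 5 → 7 → 1 → 2 → 3 — yes.

Yes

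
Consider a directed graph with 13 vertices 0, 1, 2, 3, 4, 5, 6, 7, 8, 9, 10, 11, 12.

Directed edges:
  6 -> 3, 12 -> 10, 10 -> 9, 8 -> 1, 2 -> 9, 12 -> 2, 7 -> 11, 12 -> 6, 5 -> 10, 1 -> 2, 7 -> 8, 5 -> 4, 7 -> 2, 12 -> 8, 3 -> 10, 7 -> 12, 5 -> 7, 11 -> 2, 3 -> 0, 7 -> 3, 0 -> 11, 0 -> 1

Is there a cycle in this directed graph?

No

DFS with white/gray/black marking, starting from 8:
8 gray
  1 gray
    2 gray
      9 gray
      9 black
    2 black
  1 black
8 black
0 gray
  0→1: 1 black — skip
  11 gray
    11→2: 2 black — skip
  11 black
0 black
3 gray
  10 gray
    10→9: 9 black — skip
  10 black
  3→0: 0 black — skip
3 black
4 gray
4 black
5 gray
  5→4: 4 black — skip
  7 gray
    12 gray
      12→10: 10 black — skip
      12→2: 2 black — skip
      12→8: 8 black — skip
      6 gray
        6→3: 3 black — skip
      6 black
    12 black
    7→3: 3 black — skip
    7→11: 11 black — skip
    7→8: 8 black — skip
    7→2: 2 black — skip
  7 black
  5→10: 10 black — skip
5 black
Every edge goes to a white or black vertex — no back edge, so the graph is acyclic.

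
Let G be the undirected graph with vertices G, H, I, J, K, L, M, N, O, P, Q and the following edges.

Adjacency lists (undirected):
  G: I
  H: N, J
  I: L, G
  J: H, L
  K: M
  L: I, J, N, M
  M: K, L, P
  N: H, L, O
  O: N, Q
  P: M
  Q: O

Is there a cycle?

Yes

DFS, tracking each vertex's parent; an edge to a visited non-parent vertex closes a cycle.
Start from K:
visit K (parent –)
  visit M (parent K)
    M–K: parent, skip
    visit L (parent M)
      visit I (parent L)
        I–L: parent, skip
        visit G (parent I)
          G–I: parent, skip
      visit J (parent L)
        visit H (parent J)
          visit N (parent H)
            N–H: parent, skip
            N–L: L visited and ≠ parent → cycle
Cycle: L – J – H – N – L.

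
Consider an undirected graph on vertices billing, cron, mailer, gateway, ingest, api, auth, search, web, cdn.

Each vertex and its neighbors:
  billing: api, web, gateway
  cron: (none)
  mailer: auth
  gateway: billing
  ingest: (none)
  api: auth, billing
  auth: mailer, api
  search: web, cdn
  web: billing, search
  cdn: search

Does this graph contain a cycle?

No

DFS, tracking each vertex's parent; an edge to a visited non-parent vertex closes a cycle.
Start from auth:
visit auth (parent –)
  visit mailer (parent auth)
    mailer–auth: parent, skip
  visit api (parent auth)
    api–auth: parent, skip
    visit billing (parent api)
      billing–api: parent, skip
      visit web (parent billing)
        web–billing: parent, skip
        visit search (parent web)
          search–web: parent, skip
          visit cdn (parent search)
            cdn–search: parent, skip
      visit gateway (parent billing)
        gateway–billing: parent, skip
visit cron (parent –)
visit ingest (parent –)
No non-parent visited neighbor found — the graph is a forest.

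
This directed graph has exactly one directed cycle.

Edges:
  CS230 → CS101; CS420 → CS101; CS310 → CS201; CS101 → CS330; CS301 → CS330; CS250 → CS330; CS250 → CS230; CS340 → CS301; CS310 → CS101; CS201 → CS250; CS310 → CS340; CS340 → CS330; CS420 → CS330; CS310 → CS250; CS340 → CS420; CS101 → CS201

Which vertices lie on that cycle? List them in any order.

CS101, CS201, CS230, CS250

DFS with gray/black marking from CS201:
CS201 gray
  CS250 gray
    CS230 gray
      CS101 gray
        CS101→CS201: CS201 is gray → back edge
Back edge closes the cycle CS201 → CS250 → CS230 → CS101 → CS201; its vertices are {CS101, CS201, CS230, CS250}.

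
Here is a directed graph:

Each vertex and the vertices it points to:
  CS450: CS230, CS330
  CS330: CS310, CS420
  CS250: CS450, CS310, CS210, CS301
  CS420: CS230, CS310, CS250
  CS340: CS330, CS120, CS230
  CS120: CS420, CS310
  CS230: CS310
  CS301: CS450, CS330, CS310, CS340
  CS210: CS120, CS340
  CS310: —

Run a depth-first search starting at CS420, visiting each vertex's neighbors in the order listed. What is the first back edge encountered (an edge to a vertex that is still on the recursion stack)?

CS330→CS420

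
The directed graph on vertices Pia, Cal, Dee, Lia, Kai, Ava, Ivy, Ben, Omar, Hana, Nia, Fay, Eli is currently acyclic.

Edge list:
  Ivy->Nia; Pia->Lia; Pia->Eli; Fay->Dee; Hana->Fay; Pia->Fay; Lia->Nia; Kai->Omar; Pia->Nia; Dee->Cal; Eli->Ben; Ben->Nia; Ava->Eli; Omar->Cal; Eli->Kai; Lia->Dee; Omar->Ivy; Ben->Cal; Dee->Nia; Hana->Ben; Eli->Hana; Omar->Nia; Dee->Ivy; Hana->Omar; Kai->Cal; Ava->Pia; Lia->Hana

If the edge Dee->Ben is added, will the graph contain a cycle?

No

Adding Dee→Ben creates a cycle iff Ben can already reach Dee.
Explore from Ben: no path reaches Dee. The graph stays acyclic.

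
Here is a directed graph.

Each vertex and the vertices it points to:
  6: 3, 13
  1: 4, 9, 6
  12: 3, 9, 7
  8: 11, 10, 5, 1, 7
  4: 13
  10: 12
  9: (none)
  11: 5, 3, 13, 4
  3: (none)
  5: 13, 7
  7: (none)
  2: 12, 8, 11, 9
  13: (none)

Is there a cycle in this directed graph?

No

DFS with white/gray/black marking, starting from 9:
9 gray
9 black
6 gray
  3 gray
  3 black
  13 gray
  13 black
6 black
1 gray
  4 gray
    4→13: 13 black — skip
  4 black
  1→9: 9 black — skip
  1→6: 6 black — skip
1 black
12 gray
  12→3: 3 black — skip
  12→9: 9 black — skip
  7 gray
  7 black
12 black
8 gray
  11 gray
    5 gray
      5→13: 13 black — skip
      5→7: 7 black — skip
    5 black
    11→3: 3 black — skip
    11→13: 13 black — skip
    11→4: 4 black — skip
  11 black
  10 gray
    10→12: 12 black — skip
  10 black
  8→5: 5 black — skip
  8→1: 1 black — skip
  8→7: 7 black — skip
8 black
2 gray
  2→12: 12 black — skip
  2→8: 8 black — skip
  2→11: 11 black — skip
  2→9: 9 black — skip
2 black
Every edge goes to a white or black vertex — no back edge, so the graph is acyclic.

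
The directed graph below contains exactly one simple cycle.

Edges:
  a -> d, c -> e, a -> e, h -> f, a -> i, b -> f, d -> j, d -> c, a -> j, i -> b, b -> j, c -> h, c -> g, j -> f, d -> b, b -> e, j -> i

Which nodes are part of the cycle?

b, i, j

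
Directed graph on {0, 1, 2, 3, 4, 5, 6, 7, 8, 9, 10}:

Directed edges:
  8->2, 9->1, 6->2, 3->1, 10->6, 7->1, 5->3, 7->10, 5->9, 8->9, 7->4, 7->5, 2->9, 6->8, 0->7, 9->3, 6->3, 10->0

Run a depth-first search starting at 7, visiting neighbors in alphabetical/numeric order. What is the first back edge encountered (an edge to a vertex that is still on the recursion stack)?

DFS from 7 (visiting neighbors in alphabetical/numeric order); mark gray on enter, black on exit:
7 gray
  1 gray
  1 black
  4 gray
  4 black
  5 gray
    3 gray
      3→1: 1 black — skip
    3 black
    9 gray
      9→1: 1 black — skip
      9→3: 3 black — skip
    9 black
  5 black
  10 gray
    0 gray
      0→7: 7 is gray → back edge
First back edge: 0 → 7.

0→7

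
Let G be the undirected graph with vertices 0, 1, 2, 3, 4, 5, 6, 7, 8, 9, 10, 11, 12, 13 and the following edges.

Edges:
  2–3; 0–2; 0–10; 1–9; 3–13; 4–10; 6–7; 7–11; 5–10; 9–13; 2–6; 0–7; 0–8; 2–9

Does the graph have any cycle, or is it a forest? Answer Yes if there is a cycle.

Yes

DFS, tracking each vertex's parent; an edge to a visited non-parent vertex closes a cycle.
Start from 7:
visit 7 (parent –)
  visit 11 (parent 7)
    11–7: parent, skip
  visit 6 (parent 7)
    visit 2 (parent 6)
      visit 3 (parent 2)
        3–2: parent, skip
        visit 13 (parent 3)
          13–3: parent, skip
          visit 9 (parent 13)
            visit 1 (parent 9)
              1–9: parent, skip
            9–2: 2 visited and ≠ parent → cycle
Cycle: 2 – 3 – 13 – 9 – 2.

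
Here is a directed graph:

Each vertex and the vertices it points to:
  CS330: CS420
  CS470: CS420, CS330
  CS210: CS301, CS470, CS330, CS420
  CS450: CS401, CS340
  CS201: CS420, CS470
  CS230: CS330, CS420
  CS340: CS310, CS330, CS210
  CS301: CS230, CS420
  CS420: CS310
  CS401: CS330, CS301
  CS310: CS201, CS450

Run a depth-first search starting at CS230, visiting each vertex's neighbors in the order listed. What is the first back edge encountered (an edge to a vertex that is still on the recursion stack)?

CS201->CS420

DFS from CS230 (visiting each vertex's neighbors in the order listed); mark gray on enter, black on exit:
CS230 gray
  CS330 gray
    CS420 gray
      CS310 gray
        CS201 gray
          CS201→CS420: CS420 is gray → back edge
First back edge: CS201 → CS420.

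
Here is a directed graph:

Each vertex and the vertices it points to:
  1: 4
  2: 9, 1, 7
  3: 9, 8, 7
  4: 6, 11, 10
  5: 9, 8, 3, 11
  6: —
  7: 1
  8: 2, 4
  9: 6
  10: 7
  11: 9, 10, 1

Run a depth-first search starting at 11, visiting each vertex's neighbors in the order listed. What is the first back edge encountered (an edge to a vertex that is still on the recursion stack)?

DFS from 11 (visiting each vertex's neighbors in the order listed); mark gray on enter, black on exit:
11 gray
  9 gray
    6 gray
    6 black
  9 black
  10 gray
    7 gray
      1 gray
        4 gray
          4→6: 6 black — skip
          4→11: 11 is gray → back edge
First back edge: 4 → 11.

4->11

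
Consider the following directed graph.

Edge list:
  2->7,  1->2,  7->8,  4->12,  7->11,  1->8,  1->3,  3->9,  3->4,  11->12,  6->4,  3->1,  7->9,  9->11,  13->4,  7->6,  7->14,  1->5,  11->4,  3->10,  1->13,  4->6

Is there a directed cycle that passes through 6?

Yes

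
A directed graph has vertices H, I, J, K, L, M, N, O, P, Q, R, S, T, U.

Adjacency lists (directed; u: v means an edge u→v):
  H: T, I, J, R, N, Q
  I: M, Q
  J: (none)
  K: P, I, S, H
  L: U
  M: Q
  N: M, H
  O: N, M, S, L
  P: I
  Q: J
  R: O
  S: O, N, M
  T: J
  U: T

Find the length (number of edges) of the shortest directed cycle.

For each vertex v, BFS finds the shortest path from v back to v.
The shortest such closed walk is H → N → H, length 2.

2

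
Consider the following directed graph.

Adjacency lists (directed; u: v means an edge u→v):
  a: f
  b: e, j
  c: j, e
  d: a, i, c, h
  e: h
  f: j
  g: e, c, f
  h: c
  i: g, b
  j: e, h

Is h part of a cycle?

h is on a cycle iff h can reach itself via ≥1 edge.
h → c → j → h — yes.

Yes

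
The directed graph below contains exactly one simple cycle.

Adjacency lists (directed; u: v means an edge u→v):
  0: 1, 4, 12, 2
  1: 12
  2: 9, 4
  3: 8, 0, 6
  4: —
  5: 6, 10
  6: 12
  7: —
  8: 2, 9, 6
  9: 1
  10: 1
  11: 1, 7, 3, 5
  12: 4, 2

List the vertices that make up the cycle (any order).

1, 2, 9, 12

DFS with gray/black marking from 2:
2 gray
  9 gray
    1 gray
      12 gray
        4 gray
        4 black
        12→2: 2 is gray → back edge
Back edge closes the cycle 2 → 9 → 1 → 12 → 2; its vertices are {1, 2, 9, 12}.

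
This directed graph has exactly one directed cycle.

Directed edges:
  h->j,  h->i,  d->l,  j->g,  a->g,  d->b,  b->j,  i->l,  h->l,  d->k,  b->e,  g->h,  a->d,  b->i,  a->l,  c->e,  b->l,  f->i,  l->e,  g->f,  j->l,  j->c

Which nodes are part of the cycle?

g, h, j

DFS with gray/black marking from g:
g gray
  h gray
    l gray
      e gray
      e black
    l black
    j gray
      j→l: l black — skip
      c gray
        c→e: e black — skip
      c black
      j→g: g is gray → back edge
Back edge closes the cycle g → h → j → g; its vertices are {g, h, j}.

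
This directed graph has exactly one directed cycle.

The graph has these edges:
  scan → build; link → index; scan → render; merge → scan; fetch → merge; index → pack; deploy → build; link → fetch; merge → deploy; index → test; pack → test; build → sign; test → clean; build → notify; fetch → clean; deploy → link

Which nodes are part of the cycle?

DFS with gray/black marking from merge:
merge gray
  deploy gray
    build gray
      notify gray
      notify black
      sign gray
      sign black
    build black
    link gray
      index gray
        test gray
          clean gray
          clean black
        test black
        pack gray
          pack→test: test black — skip
        pack black
      index black
      fetch gray
        fetch→clean: clean black — skip
        fetch→merge: merge is gray → back edge
Back edge closes the cycle merge → deploy → link → fetch → merge; its vertices are {link, fetch, merge, deploy}.

link, fetch, merge, deploy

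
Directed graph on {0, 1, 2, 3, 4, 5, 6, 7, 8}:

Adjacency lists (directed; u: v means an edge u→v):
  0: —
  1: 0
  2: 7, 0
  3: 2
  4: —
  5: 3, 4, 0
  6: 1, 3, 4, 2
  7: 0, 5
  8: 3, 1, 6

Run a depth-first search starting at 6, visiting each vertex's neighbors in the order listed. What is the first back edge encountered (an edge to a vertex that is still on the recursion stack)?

DFS from 6 (visiting each vertex's neighbors in the order listed); mark gray on enter, black on exit:
6 gray
  1 gray
    0 gray
    0 black
  1 black
  3 gray
    2 gray
      7 gray
        7→0: 0 black — skip
        5 gray
          5→3: 3 is gray → back edge
First back edge: 5 → 3.

5->3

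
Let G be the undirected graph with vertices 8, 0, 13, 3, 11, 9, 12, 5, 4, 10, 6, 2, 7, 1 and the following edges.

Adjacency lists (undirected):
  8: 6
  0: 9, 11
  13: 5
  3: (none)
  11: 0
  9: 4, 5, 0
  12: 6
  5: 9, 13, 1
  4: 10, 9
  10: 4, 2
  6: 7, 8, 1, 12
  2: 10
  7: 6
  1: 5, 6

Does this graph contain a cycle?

No

DFS, tracking each vertex's parent; an edge to a visited non-parent vertex closes a cycle.
Start from 2:
visit 2 (parent –)
  visit 10 (parent 2)
    visit 4 (parent 10)
      4–10: parent, skip
      visit 9 (parent 4)
        9–4: parent, skip
        visit 5 (parent 9)
          5–9: parent, skip
          visit 13 (parent 5)
            13–5: parent, skip
          visit 1 (parent 5)
            1–5: parent, skip
            visit 6 (parent 1)
              visit 7 (parent 6)
                7–6: parent, skip
              visit 8 (parent 6)
                8–6: parent, skip
              6–1: parent, skip
              visit 12 (parent 6)
                12–6: parent, skip
        visit 0 (parent 9)
          0–9: parent, skip
          visit 11 (parent 0)
            11–0: parent, skip
    10–2: parent, skip
visit 3 (parent –)
No non-parent visited neighbor found — the graph is a forest.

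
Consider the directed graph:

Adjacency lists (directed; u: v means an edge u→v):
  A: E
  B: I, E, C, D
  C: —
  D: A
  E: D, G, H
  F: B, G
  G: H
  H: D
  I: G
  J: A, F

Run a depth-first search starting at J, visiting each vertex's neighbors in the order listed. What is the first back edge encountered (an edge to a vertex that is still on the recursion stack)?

D->A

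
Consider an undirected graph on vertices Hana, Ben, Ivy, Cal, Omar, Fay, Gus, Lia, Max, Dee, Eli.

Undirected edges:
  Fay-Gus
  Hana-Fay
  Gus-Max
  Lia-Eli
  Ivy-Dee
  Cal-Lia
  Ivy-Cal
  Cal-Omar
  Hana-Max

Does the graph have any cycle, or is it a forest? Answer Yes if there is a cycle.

DFS, tracking each vertex's parent; an edge to a visited non-parent vertex closes a cycle.
Start from Gus:
visit Gus (parent –)
  visit Max (parent Gus)
    visit Hana (parent Max)
      Hana–Max: parent, skip
      visit Fay (parent Hana)
        Fay–Hana: parent, skip
        Fay–Gus: Gus visited and ≠ parent → cycle
Cycle: Gus – Max – Hana – Fay – Gus.

Yes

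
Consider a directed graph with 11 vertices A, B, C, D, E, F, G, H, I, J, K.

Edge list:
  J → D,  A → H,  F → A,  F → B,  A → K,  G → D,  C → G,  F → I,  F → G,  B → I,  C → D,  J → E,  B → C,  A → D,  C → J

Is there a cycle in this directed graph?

DFS with white/gray/black marking, starting from D:
D gray
D black
A gray
  H gray
  H black
  A→D: D black — skip
  K gray
  K black
A black
B gray
  I gray
  I black
  C gray
    J gray
      E gray
      E black
      J→D: D black — skip
    J black
    C→D: D black — skip
    G gray
      G→D: D black — skip
    G black
  C black
B black
F gray
  F→G: G black — skip
  F→I: I black — skip
  F→B: B black — skip
  F→A: A black — skip
F black
Every edge goes to a white or black vertex — no back edge, so the graph is acyclic.

No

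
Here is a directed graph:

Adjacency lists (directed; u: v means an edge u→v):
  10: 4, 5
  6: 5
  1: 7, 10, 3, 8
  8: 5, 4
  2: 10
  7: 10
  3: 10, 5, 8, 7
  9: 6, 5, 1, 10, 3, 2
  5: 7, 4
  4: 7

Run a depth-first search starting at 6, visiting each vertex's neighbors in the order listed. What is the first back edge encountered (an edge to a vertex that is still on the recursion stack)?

4→7

DFS from 6 (visiting each vertex's neighbors in the order listed); mark gray on enter, black on exit:
6 gray
  5 gray
    7 gray
      10 gray
        4 gray
          4→7: 7 is gray → back edge
First back edge: 4 → 7.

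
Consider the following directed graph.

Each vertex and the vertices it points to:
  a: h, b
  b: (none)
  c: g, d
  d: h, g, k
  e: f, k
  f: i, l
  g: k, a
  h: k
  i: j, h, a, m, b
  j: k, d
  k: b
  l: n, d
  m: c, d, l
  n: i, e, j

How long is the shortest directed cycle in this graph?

4

For each vertex v, BFS finds the shortest path from v back to v.
The shortest such closed walk is e → f → l → n → e, length 4.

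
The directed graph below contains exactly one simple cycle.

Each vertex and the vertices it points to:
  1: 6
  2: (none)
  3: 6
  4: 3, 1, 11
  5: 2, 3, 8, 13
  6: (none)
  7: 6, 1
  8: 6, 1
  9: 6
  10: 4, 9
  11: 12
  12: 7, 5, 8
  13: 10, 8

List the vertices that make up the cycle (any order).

DFS with gray/black marking from 12:
12 gray
  7 gray
    6 gray
    6 black
    1 gray
      1→6: 6 black — skip
    1 black
  7 black
  5 gray
    2 gray
    2 black
    3 gray
      3→6: 6 black — skip
    3 black
    8 gray
      8→6: 6 black — skip
      8→1: 1 black — skip
    8 black
    13 gray
      10 gray
        4 gray
          4→3: 3 black — skip
          4→1: 1 black — skip
          11 gray
            11→12: 12 is gray → back edge
Back edge closes the cycle 12 → 5 → 13 → 10 → 4 → 11 → 12; its vertices are {4, 5, 10, 11, 12, 13}.

4, 5, 10, 11, 12, 13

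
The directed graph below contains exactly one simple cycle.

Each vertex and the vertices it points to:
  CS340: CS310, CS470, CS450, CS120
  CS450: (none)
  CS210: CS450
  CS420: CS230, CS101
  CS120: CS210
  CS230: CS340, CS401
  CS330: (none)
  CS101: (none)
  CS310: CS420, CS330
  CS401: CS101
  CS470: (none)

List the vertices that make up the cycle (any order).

CS230, CS310, CS340, CS420

DFS with gray/black marking from CS340:
CS340 gray
  CS310 gray
    CS420 gray
      CS230 gray
        CS230→CS340: CS340 is gray → back edge
Back edge closes the cycle CS340 → CS310 → CS420 → CS230 → CS340; its vertices are {CS230, CS310, CS340, CS420}.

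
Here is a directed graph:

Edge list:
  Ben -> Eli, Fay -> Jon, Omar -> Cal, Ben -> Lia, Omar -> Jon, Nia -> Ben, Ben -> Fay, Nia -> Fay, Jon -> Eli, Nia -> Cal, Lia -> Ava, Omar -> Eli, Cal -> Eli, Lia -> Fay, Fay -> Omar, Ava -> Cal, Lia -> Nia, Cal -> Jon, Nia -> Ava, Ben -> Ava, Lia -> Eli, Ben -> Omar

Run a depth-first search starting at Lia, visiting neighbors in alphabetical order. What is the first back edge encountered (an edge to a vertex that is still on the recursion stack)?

DFS from Lia (visiting neighbors in alphabetical order); mark gray on enter, black on exit:
Lia gray
  Ava gray
    Cal gray
      Eli gray
      Eli black
      Jon gray
        Jon→Eli: Eli black — skip
      Jon black
    Cal black
  Ava black
  Lia→Eli: Eli black — skip
  Fay gray
    Fay→Jon: Jon black — skip
    Omar gray
      Omar→Cal: Cal black — skip
      Omar→Eli: Eli black — skip
      Omar→Jon: Jon black — skip
    Omar black
  Fay black
  Nia gray
    Nia→Ava: Ava black — skip
    Ben gray
      Ben→Ava: Ava black — skip
      Ben→Eli: Eli black — skip
      Ben→Fay: Fay black — skip
      Ben→Lia: Lia is gray → back edge
First back edge: Ben → Lia.

Ben→Lia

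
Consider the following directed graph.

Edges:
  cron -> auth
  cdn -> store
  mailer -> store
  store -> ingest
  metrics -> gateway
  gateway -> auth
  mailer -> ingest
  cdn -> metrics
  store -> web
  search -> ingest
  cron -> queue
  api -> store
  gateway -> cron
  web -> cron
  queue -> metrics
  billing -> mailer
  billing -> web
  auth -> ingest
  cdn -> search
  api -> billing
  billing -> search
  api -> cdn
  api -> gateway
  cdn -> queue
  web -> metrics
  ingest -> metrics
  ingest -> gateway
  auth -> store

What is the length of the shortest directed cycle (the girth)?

For each vertex v, BFS finds the shortest path from v back to v.
The shortest such closed walk is gateway → auth → ingest → gateway, length 3.

3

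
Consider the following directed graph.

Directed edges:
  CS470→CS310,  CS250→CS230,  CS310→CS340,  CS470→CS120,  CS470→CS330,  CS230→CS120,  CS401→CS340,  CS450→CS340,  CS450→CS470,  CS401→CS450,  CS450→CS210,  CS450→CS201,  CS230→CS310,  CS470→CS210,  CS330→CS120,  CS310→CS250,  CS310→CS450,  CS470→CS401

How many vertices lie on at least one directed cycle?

A vertex is on a directed cycle iff it belongs to a strongly connected component of size ≥ 2 (or has a self-loop).
The vertices on cycles are {CS230, CS250, CS310, CS401, CS450, CS470} — 6 in total.

6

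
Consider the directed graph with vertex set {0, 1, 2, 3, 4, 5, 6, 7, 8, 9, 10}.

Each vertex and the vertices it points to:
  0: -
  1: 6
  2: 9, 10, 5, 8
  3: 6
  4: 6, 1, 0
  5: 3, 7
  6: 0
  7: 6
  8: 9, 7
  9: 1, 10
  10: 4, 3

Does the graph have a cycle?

DFS with white/gray/black marking, starting from 10:
10 gray
  4 gray
    6 gray
      0 gray
      0 black
    6 black
    1 gray
      1→6: 6 black — skip
    1 black
    4→0: 0 black — skip
  4 black
  3 gray
    3→6: 6 black — skip
  3 black
10 black
2 gray
  9 gray
    9→1: 1 black — skip
    9→10: 10 black — skip
  9 black
  2→10: 10 black — skip
  5 gray
    5→3: 3 black — skip
    7 gray
      7→6: 6 black — skip
    7 black
  5 black
  8 gray
    8→9: 9 black — skip
    8→7: 7 black — skip
  8 black
2 black
Every edge goes to a white or black vertex — no back edge, so the graph is acyclic.

No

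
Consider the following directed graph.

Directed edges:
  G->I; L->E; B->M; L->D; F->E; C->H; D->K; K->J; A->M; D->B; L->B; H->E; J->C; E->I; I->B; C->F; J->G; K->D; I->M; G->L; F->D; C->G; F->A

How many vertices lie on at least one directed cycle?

A vertex is on a directed cycle iff it belongs to a strongly connected component of size ≥ 2 (or has a self-loop).
The vertices on cycles are {C, D, F, G, J, K, L} — 7 in total.

7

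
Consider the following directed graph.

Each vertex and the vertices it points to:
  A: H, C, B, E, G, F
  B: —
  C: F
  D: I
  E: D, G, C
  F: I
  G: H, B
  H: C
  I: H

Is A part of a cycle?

No

A lies on a cycle iff there is a path from A back to itself.
Exploring from A, it never reaches itself; equivalently, its strongly connected component is a singleton.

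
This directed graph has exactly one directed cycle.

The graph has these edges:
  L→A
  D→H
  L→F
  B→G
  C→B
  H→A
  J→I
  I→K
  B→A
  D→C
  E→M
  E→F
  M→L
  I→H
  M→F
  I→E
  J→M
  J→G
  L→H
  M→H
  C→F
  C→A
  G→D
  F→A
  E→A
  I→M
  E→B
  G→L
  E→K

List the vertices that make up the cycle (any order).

DFS with gray/black marking from G:
G gray
  L gray
    H gray
      A gray
      A black
    H black
    L→A: A black — skip
    F gray
      F→A: A black — skip
    F black
  L black
  D gray
    C gray
      C→A: A black — skip
      B gray
        B→G: G is gray → back edge
Back edge closes the cycle G → D → C → B → G; its vertices are {B, C, D, G}.

B, C, D, G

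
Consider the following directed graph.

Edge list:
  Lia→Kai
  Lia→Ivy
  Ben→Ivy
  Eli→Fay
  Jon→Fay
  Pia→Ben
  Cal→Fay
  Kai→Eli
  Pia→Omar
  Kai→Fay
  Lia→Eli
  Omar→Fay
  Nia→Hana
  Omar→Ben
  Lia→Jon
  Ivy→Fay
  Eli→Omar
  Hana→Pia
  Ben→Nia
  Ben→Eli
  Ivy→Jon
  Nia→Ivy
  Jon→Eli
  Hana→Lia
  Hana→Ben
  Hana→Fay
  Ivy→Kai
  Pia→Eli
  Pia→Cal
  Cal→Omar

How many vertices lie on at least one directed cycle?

11

A vertex is on a directed cycle iff it belongs to a strongly connected component of size ≥ 2 (or has a self-loop).
The vertices on cycles are {Ben, Cal, Eli, Ivy, Jon, Kai, Lia, Nia, Pia, Hana, Omar} — 11 in total.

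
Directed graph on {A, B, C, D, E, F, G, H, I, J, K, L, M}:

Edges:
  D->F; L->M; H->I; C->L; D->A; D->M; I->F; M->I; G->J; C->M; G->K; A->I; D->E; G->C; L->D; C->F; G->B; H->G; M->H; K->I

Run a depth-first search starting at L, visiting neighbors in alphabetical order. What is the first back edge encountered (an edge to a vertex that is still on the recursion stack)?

DFS from L (visiting neighbors in alphabetical order); mark gray on enter, black on exit:
L gray
  D gray
    A gray
      I gray
        F gray
        F black
      I black
    A black
    E gray
    E black
    D→F: F black — skip
    M gray
      H gray
        G gray
          B gray
          B black
          C gray
            C→F: F black — skip
            C→L: L is gray → back edge
First back edge: C → L.

C->L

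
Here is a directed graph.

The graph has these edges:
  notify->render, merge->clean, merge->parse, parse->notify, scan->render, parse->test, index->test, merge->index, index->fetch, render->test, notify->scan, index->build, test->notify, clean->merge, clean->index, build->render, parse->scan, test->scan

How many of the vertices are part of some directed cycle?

6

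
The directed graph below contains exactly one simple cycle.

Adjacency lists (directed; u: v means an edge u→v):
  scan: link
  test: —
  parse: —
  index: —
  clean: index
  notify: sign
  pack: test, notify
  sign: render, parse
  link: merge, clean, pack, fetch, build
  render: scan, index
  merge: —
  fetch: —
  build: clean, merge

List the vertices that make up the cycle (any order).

DFS with gray/black marking from link:
link gray
  merge gray
  merge black
  clean gray
    index gray
    index black
  clean black
  pack gray
    test gray
    test black
    notify gray
      sign gray
        render gray
          scan gray
            scan→link: link is gray → back edge
Back edge closes the cycle link → pack → notify → sign → render → scan → link; its vertices are {link, pack, scan, sign, notify, render}.

link, pack, scan, sign, notify, render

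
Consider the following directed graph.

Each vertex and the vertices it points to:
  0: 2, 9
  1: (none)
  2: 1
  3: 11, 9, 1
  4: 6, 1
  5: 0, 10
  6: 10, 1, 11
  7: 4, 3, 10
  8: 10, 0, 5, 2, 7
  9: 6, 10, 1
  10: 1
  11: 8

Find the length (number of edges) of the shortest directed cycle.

4

For each vertex v, BFS finds the shortest path from v back to v.
The shortest such closed walk is 3 → 11 → 8 → 7 → 3, length 4.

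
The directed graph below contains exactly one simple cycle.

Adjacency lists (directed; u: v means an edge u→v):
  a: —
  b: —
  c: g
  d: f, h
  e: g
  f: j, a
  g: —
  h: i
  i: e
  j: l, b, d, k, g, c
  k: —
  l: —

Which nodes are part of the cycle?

DFS with gray/black marking from d:
d gray
  f gray
    j gray
      l gray
      l black
      b gray
      b black
      j→d: d is gray → back edge
Back edge closes the cycle d → f → j → d; its vertices are {d, f, j}.

d, f, j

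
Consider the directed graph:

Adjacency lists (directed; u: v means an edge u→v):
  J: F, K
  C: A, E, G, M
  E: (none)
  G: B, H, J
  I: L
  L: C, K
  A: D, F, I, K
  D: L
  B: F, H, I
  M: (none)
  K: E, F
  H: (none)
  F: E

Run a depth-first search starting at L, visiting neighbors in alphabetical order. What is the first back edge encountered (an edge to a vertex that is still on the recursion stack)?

D→L

DFS from L (visiting neighbors in alphabetical order); mark gray on enter, black on exit:
L gray
  C gray
    A gray
      D gray
        D→L: L is gray → back edge
First back edge: D → L.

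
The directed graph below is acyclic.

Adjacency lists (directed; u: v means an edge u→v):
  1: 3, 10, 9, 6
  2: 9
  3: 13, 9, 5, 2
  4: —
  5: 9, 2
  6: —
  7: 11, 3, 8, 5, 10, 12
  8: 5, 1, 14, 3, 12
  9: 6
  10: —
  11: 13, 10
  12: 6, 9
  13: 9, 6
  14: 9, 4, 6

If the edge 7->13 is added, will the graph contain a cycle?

No

Adding 7→13 creates a cycle iff 13 can already reach 7.
Explore from 13: no path reaches 7. The graph stays acyclic.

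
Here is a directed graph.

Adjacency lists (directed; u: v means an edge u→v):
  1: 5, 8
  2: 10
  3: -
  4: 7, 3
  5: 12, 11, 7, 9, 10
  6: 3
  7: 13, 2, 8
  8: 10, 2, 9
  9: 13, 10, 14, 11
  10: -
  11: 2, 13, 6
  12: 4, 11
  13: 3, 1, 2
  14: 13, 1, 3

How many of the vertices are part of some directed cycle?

A vertex is on a directed cycle iff it belongs to a strongly connected component of size ≥ 2 (or has a self-loop).
The vertices on cycles are {1, 4, 5, 7, 8, 9, 11, 12, 13, 14} — 10 in total.

10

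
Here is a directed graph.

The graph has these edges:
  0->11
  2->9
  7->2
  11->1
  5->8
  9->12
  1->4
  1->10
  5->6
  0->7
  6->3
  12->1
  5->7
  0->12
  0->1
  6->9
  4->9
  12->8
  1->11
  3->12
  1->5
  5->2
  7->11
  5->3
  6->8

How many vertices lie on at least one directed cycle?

10

A vertex is on a directed cycle iff it belongs to a strongly connected component of size ≥ 2 (or has a self-loop).
The vertices on cycles are {1, 2, 3, 4, 5, 6, 7, 9, 11, 12} — 10 in total.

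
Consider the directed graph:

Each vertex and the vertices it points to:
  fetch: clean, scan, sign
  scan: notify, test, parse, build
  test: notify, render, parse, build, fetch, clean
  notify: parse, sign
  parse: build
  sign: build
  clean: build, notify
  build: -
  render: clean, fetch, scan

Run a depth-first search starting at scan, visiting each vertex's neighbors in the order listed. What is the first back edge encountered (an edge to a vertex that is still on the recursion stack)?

fetch->scan

DFS from scan (visiting each vertex's neighbors in the order listed); mark gray on enter, black on exit:
scan gray
  notify gray
    parse gray
      build gray
      build black
    parse black
    sign gray
      sign→build: build black — skip
    sign black
  notify black
  test gray
    test→notify: notify black — skip
    render gray
      clean gray
        clean→build: build black — skip
        clean→notify: notify black — skip
      clean black
      fetch gray
        fetch→clean: clean black — skip
        fetch→scan: scan is gray → back edge
First back edge: fetch → scan.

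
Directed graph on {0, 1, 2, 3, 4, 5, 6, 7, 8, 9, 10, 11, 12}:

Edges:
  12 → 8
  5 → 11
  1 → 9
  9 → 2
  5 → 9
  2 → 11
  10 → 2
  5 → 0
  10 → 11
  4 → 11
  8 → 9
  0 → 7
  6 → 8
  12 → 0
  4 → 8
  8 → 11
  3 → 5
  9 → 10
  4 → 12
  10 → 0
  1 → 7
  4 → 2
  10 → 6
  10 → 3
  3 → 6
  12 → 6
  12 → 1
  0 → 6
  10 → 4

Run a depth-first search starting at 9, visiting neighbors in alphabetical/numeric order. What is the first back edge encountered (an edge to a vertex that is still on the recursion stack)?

8→9

DFS from 9 (visiting neighbors in alphabetical/numeric order); mark gray on enter, black on exit:
9 gray
  2 gray
    11 gray
    11 black
  2 black
  10 gray
    0 gray
      6 gray
        8 gray
          8→9: 9 is gray → back edge
First back edge: 8 → 9.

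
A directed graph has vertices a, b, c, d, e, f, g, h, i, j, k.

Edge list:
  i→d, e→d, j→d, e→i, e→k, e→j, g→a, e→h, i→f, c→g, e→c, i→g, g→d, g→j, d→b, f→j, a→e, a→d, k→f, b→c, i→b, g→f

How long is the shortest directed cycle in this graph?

For each vertex v, BFS finds the shortest path from v back to v.
The shortest such closed walk is e → i → g → a → e, length 4.

4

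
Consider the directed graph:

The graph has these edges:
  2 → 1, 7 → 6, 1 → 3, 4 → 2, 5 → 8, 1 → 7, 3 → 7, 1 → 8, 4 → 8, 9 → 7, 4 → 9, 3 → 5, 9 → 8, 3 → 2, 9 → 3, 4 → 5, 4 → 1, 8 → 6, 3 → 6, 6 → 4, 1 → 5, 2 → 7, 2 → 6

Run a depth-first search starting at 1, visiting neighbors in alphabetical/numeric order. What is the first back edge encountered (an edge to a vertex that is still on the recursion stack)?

2->1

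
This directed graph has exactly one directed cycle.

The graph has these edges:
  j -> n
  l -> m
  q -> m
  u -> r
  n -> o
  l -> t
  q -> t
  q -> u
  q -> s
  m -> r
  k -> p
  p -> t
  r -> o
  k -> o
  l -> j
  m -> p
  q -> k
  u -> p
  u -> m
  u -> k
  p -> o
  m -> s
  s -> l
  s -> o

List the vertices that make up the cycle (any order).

DFS with gray/black marking from s:
s gray
  l gray
    j gray
      n gray
        o gray
        o black
      n black
    j black
    m gray
      m→s: s is gray → back edge
Back edge closes the cycle s → l → m → s; its vertices are {l, m, s}.

l, m, s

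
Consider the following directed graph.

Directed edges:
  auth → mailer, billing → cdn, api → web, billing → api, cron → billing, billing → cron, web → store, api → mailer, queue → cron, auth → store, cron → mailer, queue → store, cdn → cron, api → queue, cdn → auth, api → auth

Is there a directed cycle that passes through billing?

billing is on a cycle iff billing can reach itself via ≥1 edge.
billing → cron → billing — yes.

Yes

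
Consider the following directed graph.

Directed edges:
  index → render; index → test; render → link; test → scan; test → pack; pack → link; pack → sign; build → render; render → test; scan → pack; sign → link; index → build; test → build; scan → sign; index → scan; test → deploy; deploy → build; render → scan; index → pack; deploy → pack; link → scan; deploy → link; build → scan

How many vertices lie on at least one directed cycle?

8

A vertex is on a directed cycle iff it belongs to a strongly connected component of size ≥ 2 (or has a self-loop).
The vertices on cycles are {link, pack, scan, sign, test, build, deploy, render} — 8 in total.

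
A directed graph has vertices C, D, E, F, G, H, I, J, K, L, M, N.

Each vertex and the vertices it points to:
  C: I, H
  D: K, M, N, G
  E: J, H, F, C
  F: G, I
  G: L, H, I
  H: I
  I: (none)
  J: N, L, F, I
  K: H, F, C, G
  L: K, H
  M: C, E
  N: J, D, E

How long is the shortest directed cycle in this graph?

2

For each vertex v, BFS finds the shortest path from v back to v.
The shortest such closed walk is D → N → D, length 2.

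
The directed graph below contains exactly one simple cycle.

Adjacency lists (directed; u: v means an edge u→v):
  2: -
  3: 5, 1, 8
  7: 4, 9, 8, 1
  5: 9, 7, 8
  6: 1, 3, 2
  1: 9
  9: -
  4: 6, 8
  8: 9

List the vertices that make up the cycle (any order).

DFS with gray/black marking from 6:
6 gray
  1 gray
    9 gray
    9 black
  1 black
  3 gray
    5 gray
      5→9: 9 black — skip
      7 gray
        4 gray
          4→6: 6 is gray → back edge
Back edge closes the cycle 6 → 3 → 5 → 7 → 4 → 6; its vertices are {3, 4, 5, 6, 7}.

3, 4, 5, 6, 7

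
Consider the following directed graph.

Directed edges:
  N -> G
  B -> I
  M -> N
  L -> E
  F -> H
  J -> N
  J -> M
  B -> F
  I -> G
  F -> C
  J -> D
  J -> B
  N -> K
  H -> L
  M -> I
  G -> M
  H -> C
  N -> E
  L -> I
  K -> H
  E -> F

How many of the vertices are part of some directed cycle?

9

A vertex is on a directed cycle iff it belongs to a strongly connected component of size ≥ 2 (or has a self-loop).
The vertices on cycles are {E, F, G, H, I, K, L, M, N} — 9 in total.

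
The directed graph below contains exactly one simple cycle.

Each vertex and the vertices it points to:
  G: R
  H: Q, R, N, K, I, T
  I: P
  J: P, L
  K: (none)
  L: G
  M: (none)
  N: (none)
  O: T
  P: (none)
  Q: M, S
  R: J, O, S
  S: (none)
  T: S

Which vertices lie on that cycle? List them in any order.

DFS with gray/black marking from R:
R gray
  J gray
    P gray
    P black
    L gray
      G gray
        G→R: R is gray → back edge
Back edge closes the cycle R → J → L → G → R; its vertices are {G, J, L, R}.

G, J, L, R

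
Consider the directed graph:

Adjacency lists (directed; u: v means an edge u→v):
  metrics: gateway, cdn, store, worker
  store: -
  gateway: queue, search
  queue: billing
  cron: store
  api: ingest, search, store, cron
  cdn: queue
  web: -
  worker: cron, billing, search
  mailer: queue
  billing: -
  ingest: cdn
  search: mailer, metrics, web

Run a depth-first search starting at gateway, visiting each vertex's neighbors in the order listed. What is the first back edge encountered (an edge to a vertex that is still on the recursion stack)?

DFS from gateway (visiting each vertex's neighbors in the order listed); mark gray on enter, black on exit:
gateway gray
  queue gray
    billing gray
    billing black
  queue black
  search gray
    mailer gray
      mailer→queue: queue black — skip
    mailer black
    metrics gray
      metrics→gateway: gateway is gray → back edge
First back edge: metrics → gateway.

metrics->gateway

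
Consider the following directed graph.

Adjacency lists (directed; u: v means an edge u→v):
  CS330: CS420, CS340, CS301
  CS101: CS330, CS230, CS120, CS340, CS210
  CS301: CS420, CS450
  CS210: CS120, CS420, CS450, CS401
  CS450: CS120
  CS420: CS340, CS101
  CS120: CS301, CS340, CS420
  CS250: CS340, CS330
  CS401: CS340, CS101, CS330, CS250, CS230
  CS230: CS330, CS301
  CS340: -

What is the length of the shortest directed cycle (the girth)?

For each vertex v, BFS finds the shortest path from v back to v.
The shortest such closed walk is CS210 → CS401 → CS101 → CS210, length 3.

3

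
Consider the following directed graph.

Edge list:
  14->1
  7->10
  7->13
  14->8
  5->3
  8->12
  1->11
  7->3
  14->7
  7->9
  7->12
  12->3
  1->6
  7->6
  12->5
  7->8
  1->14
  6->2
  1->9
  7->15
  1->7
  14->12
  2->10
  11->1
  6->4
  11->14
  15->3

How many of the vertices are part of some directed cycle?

A vertex is on a directed cycle iff it belongs to a strongly connected component of size ≥ 2 (or has a self-loop).
The vertices on cycles are {1, 11, 14} — 3 in total.

3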